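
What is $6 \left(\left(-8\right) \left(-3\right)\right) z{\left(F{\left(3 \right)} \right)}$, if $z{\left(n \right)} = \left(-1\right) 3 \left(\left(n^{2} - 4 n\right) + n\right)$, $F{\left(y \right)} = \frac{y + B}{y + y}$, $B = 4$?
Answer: $924$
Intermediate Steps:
$F{\left(y \right)} = \frac{4 + y}{2 y}$ ($F{\left(y \right)} = \frac{y + 4}{y + y} = \frac{4 + y}{2 y}$)
$z{\left(n \right)} = - 3 n^{2} + 9 n$ ($z{\left(n \right)} = - 3 \left(n^{2} - 3 n\right) = - 3 n^{2} + 9 n$)
$6 \left(\left(-8\right) \left(-3\right)\right) z{\left(F{\left(3 \right)} \right)} = 6 \left(\left(-8\right) \left(-3\right)\right) 3 \frac{4 + 3}{2 \cdot 3} \left(3 - \frac{4 + 3}{2 \cdot 3}\right) = 6 \cdot 24 \cdot 3 \cdot \frac{1}{2} \cdot \frac{1}{3} \cdot 7 \left(3 - \frac{1}{2} \cdot \frac{1}{3} \cdot 7\right) = 144 \cdot 3 \cdot \frac{7}{6} \left(3 - \frac{7}{6}\right) = 144 \cdot 3 \cdot \frac{7}{6} \cdot \frac{11}{6} = 144 \cdot \frac{77}{12} = 924$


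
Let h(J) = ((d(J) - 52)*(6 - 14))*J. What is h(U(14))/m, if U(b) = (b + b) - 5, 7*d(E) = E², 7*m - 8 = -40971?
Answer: 1320/1781 ≈ 0.74116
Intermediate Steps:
m = -40963/7 (m = 8/7 + (⅐)*(-40971) = 8/7 - 5853 = -40963/7 ≈ -5851.9)
d(E) = E²/7
U(b) = -5 + 2*b (U(b) = 2*b - 5 = -5 + 2*b)
h(J) = J*(416 - 8*J²/7) (h(J) = ((J²/7 - 52)*(6 - 14))*J = ((-52 + J²/7)*(-8))*J = (416 - 8*J²/7)*J = J*(416 - 8*J²/7))
h(U(14))/m = (8*(-5 + 2*14)*(364 - (-5 + 2*14)²)/7)/(-40963/7) = (8*(-5 + 28)*(364 - (-5 + 28)²)/7)*(-7/40963) = ((8/7)*23*(364 - 1*23²))*(-7/40963) = ((8/7)*23*(364 - 1*529))*(-7/40963) = ((8/7)*23*(364 - 529))*(-7/40963) = ((8/7)*23*(-165))*(-7/40963) = -30360/7*(-7/40963) = 1320/1781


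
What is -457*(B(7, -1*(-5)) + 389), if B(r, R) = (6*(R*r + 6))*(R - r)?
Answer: 47071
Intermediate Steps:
B(r, R) = (36 + 6*R*r)*(R - r) (B(r, R) = (6*(6 + R*r))*(R - r) = (36 + 6*R*r)*(R - r))
-457*(B(7, -1*(-5)) + 389) = -457*((-36*7 + 36*(-1*(-5)) - 6*(-1*(-5))*7² + 6*7*(-1*(-5))²) + 389) = -457*((-252 + 36*5 - 6*5*49 + 6*7*5²) + 389) = -457*((-252 + 180 - 1470 + 6*7*25) + 389) = -457*((-252 + 180 - 1470 + 1050) + 389) = -457*(-492 + 389) = -457*(-103) = 47071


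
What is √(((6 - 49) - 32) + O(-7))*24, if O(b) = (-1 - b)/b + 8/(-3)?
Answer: 8*I*√34629/7 ≈ 212.67*I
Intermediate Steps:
O(b) = -8/3 + (-1 - b)/b (O(b) = (-1 - b)/b + 8*(-⅓) = (-1 - b)/b - 8/3 = -8/3 + (-1 - b)/b)
√(((6 - 49) - 32) + O(-7))*24 = √(((6 - 49) - 32) + (-11/3 - 1/(-7)))*24 = √((-43 - 32) + (-11/3 - 1*(-⅐)))*24 = √(-75 + (-11/3 + ⅐))*24 = √(-75 - 74/21)*24 = √(-1649/21)*24 = (I*√34629/21)*24 = 8*I*√34629/7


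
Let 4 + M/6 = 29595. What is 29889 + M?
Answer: 207435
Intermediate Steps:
M = 177546 (M = -24 + 6*29595 = -24 + 177570 = 177546)
29889 + M = 29889 + 177546 = 207435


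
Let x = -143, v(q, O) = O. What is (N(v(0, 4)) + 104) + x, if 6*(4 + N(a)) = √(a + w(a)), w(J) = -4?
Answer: -43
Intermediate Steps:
N(a) = -4 + √(-4 + a)/6 (N(a) = -4 + √(a - 4)/6 = -4 + √(-4 + a)/6)
(N(v(0, 4)) + 104) + x = ((-4 + √(-4 + 4)/6) + 104) - 143 = ((-4 + √0/6) + 104) - 143 = ((-4 + (⅙)*0) + 104) - 143 = ((-4 + 0) + 104) - 143 = (-4 + 104) - 143 = 100 - 143 = -43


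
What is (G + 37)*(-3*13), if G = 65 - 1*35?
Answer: -2613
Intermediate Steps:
G = 30 (G = 65 - 35 = 30)
(G + 37)*(-3*13) = (30 + 37)*(-3*13) = 67*(-39) = -2613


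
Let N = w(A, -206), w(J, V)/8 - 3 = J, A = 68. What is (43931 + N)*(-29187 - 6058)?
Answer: -1568367255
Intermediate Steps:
w(J, V) = 24 + 8*J
N = 568 (N = 24 + 8*68 = 24 + 544 = 568)
(43931 + N)*(-29187 - 6058) = (43931 + 568)*(-29187 - 6058) = 44499*(-35245) = -1568367255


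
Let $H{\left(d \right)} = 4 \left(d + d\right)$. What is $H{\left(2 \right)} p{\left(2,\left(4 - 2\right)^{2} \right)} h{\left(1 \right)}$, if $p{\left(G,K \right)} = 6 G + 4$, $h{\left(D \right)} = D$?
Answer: $256$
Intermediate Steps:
$H{\left(d \right)} = 8 d$ ($H{\left(d \right)} = 4 \cdot 2 d = 8 d$)
$p{\left(G,K \right)} = 4 + 6 G$
$H{\left(2 \right)} p{\left(2,\left(4 - 2\right)^{2} \right)} h{\left(1 \right)} = 8 \cdot 2 \left(4 + 6 \cdot 2\right) 1 = 16 \left(4 + 12\right) 1 = 16 \cdot 16 \cdot 1 = 256 \cdot 1 = 256$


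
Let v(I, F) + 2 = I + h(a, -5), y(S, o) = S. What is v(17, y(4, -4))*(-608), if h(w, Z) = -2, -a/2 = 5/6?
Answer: -7904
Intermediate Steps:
a = -5/3 (a = -10/6 = -2*⅚ = -5/3 ≈ -1.6667)
v(I, F) = -4 + I (v(I, F) = -2 + (I - 2) = -2 + (-2 + I) = -4 + I)
v(17, y(4, -4))*(-608) = (-4 + 17)*(-608) = 13*(-608) = -7904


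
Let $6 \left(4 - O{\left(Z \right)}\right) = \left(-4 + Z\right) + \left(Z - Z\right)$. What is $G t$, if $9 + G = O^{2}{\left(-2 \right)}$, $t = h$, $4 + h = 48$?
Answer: $704$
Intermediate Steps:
$O{\left(Z \right)} = \frac{14}{3} - \frac{Z}{6}$ ($O{\left(Z \right)} = 4 - \frac{\left(-4 + Z\right) + \left(Z - Z\right)}{6} = 4 - \frac{\left(-4 + Z\right) + 0}{6} = 4 - \frac{-4 + Z}{6} = 4 - \left(- \frac{2}{3} + \frac{Z}{6}\right) = \frac{14}{3} - \frac{Z}{6}$)
$h = 44$ ($h = -4 + 48 = 44$)
$t = 44$
$G = 16$ ($G = -9 + \left(\frac{14}{3} - - \frac{1}{3}\right)^{2} = -9 + \left(\frac{14}{3} + \frac{1}{3}\right)^{2} = -9 + 5^{2} = -9 + 25 = 16$)
$G t = 16 \cdot 44 = 704$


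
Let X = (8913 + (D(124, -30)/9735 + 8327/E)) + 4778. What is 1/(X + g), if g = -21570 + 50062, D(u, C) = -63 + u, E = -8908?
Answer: 86719380/3658003086583 ≈ 2.3707e-5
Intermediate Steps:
X = 1187194511623/86719380 (X = (8913 + ((-63 + 124)/9735 + 8327/(-8908))) + 4778 = (8913 + (61*(1/9735) + 8327*(-1/8908))) + 4778 = (8913 + (61/9735 - 8327/8908)) + 4778 = (8913 - 80519957/86719380) + 4778 = 772849313983/86719380 + 4778 = 1187194511623/86719380 ≈ 13690.)
g = 28492
1/(X + g) = 1/(1187194511623/86719380 + 28492) = 1/(3658003086583/86719380) = 86719380/3658003086583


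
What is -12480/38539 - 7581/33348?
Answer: -33730819/61199932 ≈ -0.55116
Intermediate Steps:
-12480/38539 - 7581/33348 = -12480*1/38539 - 7581*1/33348 = -12480/38539 - 361/1588 = -33730819/61199932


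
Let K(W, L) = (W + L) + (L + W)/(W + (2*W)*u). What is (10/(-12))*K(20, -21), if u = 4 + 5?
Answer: 127/152 ≈ 0.83553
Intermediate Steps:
u = 9
K(W, L) = L + W + (L + W)/(19*W) (K(W, L) = (W + L) + (L + W)/(W + (2*W)*9) = (L + W) + (L + W)/(W + 18*W) = (L + W) + (L + W)/((19*W)) = (L + W) + (L + W)*(1/(19*W)) = (L + W) + (L + W)/(19*W) = L + W + (L + W)/(19*W))
(10/(-12))*K(20, -21) = (10/(-12))*(1/19 - 21 + 20 + (1/19)*(-21)/20) = (10*(-1/12))*(1/19 - 21 + 20 + (1/19)*(-21)*(1/20)) = -5*(1/19 - 21 + 20 - 21/380)/6 = -⅚*(-381/380) = 127/152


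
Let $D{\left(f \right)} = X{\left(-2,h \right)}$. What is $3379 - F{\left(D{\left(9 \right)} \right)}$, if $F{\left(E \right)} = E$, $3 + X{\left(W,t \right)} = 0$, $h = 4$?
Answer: $3382$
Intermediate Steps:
$X{\left(W,t \right)} = -3$ ($X{\left(W,t \right)} = -3 + 0 = -3$)
$D{\left(f \right)} = -3$
$3379 - F{\left(D{\left(9 \right)} \right)} = 3379 - -3 = 3379 + 3 = 3382$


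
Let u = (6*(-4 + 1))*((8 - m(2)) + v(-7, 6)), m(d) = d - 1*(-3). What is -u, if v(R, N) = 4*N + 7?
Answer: 612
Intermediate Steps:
m(d) = 3 + d (m(d) = d + 3 = 3 + d)
v(R, N) = 7 + 4*N
u = -612 (u = (6*(-4 + 1))*((8 - (3 + 2)) + (7 + 4*6)) = (6*(-3))*((8 - 1*5) + (7 + 24)) = -18*((8 - 5) + 31) = -18*(3 + 31) = -18*34 = -612)
-u = -1*(-612) = 612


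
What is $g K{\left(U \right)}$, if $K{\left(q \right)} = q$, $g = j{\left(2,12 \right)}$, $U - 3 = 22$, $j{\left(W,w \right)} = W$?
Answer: $50$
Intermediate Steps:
$U = 25$ ($U = 3 + 22 = 25$)
$g = 2$
$g K{\left(U \right)} = 2 \cdot 25 = 50$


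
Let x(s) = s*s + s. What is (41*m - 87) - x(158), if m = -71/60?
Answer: -1515451/60 ≈ -25258.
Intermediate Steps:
m = -71/60 (m = -71*1/60 = -71/60 ≈ -1.1833)
x(s) = s + s**2 (x(s) = s**2 + s = s + s**2)
(41*m - 87) - x(158) = (41*(-71/60) - 87) - 158*(1 + 158) = (-2911/60 - 87) - 158*159 = -8131/60 - 1*25122 = -8131/60 - 25122 = -1515451/60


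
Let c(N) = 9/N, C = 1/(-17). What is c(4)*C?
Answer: -9/68 ≈ -0.13235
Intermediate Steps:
C = -1/17 ≈ -0.058824
c(4)*C = (9/4)*(-1/17) = -9/68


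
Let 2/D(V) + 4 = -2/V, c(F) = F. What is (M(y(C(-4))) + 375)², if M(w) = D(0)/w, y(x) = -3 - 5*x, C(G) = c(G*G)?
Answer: 140625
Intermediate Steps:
D(V) = 2/(-4 - 2/V)
C(G) = G² (C(G) = G*G = G²)
M(w) = 0 (M(w) = (-1*0/(1 + 2*0))/w = (-1*0/(1 + 0))/w = (-1*0/1)/w = (-1*0*1)/w = 0/w = 0)
(M(y(C(-4))) + 375)² = (0 + 375)² = 375² = 140625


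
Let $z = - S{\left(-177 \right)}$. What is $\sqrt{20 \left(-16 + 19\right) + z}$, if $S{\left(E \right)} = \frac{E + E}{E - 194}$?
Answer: $\frac{3 \sqrt{903014}}{371} \approx 7.6841$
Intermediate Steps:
$S{\left(E \right)} = \frac{2 E}{-194 + E}$
$z = - \frac{354}{371}$ ($z = - \frac{2 \left(-177\right)}{-194 - 177} = - \frac{2 \left(-177\right)}{-371} = - \frac{2 \left(-177\right) \left(-1\right)}{371} = \left(-1\right) \frac{354}{371} = - \frac{354}{371} \approx -0.95418$)
$\sqrt{20 \left(-16 + 19\right) + z} = \sqrt{20 \left(-16 + 19\right) - \frac{354}{371}} = \sqrt{20 \cdot 3 - \frac{354}{371}} = \sqrt{60 - \frac{354}{371}} = \sqrt{\frac{21906}{371}} = \frac{3 \sqrt{903014}}{371}$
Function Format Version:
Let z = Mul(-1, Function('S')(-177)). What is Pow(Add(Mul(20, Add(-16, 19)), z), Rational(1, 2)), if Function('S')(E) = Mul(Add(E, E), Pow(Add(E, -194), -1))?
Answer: Mul(Rational(3, 371), Pow(903014, Rational(1, 2))) ≈ 7.6841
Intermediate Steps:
Function('S')(E) = Mul(2, E, Pow(Add(-194, E), -1)) (Function('S')(E) = Mul(Mul(2, E), Pow(Add(-194, E), -1)) = Mul(2, E, Pow(Add(-194, E), -1)))
z = Rational(-354, 371) (z = Mul(-1, Mul(2, -177, Pow(Add(-194, -177), -1))) = Mul(-1, Mul(2, -177, Pow(-371, -1))) = Mul(-1, Mul(2, -177, Rational(-1, 371))) = Mul(-1, Rational(354, 371)) = Rational(-354, 371) ≈ -0.95418)
Pow(Add(Mul(20, Add(-16, 19)), z), Rational(1, 2)) = Pow(Add(Mul(20, Add(-16, 19)), Rational(-354, 371)), Rational(1, 2)) = Pow(Add(Mul(20, 3), Rational(-354, 371)), Rational(1, 2)) = Pow(Add(60, Rational(-354, 371)), Rational(1, 2)) = Pow(Rational(21906, 371), Rational(1, 2)) = Mul(Rational(3, 371), Pow(903014, Rational(1, 2)))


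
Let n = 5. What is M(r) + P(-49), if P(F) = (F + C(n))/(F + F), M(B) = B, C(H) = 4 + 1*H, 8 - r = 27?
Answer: -911/49 ≈ -18.592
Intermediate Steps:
r = -19 (r = 8 - 1*27 = 8 - 27 = -19)
C(H) = 4 + H
P(F) = (9 + F)/(2*F) (P(F) = (F + (4 + 5))/(F + F) = (F + 9)/((2*F)) = (9 + F)*(1/(2*F)) = (9 + F)/(2*F))
M(r) + P(-49) = -19 + (½)*(9 - 49)/(-49) = -19 + (½)*(-1/49)*(-40) = -19 + 20/49 = -911/49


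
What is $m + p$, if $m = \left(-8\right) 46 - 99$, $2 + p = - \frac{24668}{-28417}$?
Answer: $- \frac{13302905}{28417} \approx -468.13$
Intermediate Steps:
$p = - \frac{32166}{28417}$ ($p = -2 - \frac{24668}{-28417} = -2 - - \frac{24668}{28417} = -2 + \frac{24668}{28417} = - \frac{32166}{28417} \approx -1.1319$)
$m = -467$ ($m = -368 - 99 = -467$)
$m + p = -467 - \frac{32166}{28417} = - \frac{13302905}{28417}$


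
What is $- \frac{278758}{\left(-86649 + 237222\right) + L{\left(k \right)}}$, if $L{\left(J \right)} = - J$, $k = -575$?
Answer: $- \frac{139379}{75574} \approx -1.8443$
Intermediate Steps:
$- \frac{278758}{\left(-86649 + 237222\right) + L{\left(k \right)}} = - \frac{278758}{\left(-86649 + 237222\right) - -575} = - \frac{278758}{150573 + 575} = - \frac{278758}{151148} = \left(-278758\right) \frac{1}{151148} = - \frac{139379}{75574}$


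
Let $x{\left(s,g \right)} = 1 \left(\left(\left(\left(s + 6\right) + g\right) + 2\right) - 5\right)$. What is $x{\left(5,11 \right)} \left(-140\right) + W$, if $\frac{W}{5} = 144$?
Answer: $-1940$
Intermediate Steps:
$W = 720$ ($W = 5 \cdot 144 = 720$)
$x{\left(s,g \right)} = 3 + g + s$ ($x{\left(s,g \right)} = 1 \left(\left(\left(\left(6 + s\right) + g\right) + 2\right) - 5\right) = 1 \left(\left(\left(6 + g + s\right) + 2\right) - 5\right) = 1 \left(\left(8 + g + s\right) - 5\right) = 1 \left(3 + g + s\right) = 3 + g + s$)
$x{\left(5,11 \right)} \left(-140\right) + W = \left(3 + 11 + 5\right) \left(-140\right) + 720 = 19 \left(-140\right) + 720 = -2660 + 720 = -1940$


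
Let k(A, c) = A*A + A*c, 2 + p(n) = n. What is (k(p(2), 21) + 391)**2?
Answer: 152881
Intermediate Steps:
p(n) = -2 + n
k(A, c) = A**2 + A*c
(k(p(2), 21) + 391)**2 = ((-2 + 2)*((-2 + 2) + 21) + 391)**2 = (0*(0 + 21) + 391)**2 = (0*21 + 391)**2 = (0 + 391)**2 = 391**2 = 152881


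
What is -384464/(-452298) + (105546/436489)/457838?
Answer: 19207953594723889/22596949511549259 ≈ 0.85002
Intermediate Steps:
-384464/(-452298) + (105546/436489)/457838 = -384464*(-1/452298) + (105546*(1/436489))*(1/457838) = 192232/226149 + (105546/436489)*(1/457838) = 192232/226149 + 52773/99920625391 = 19207953594723889/22596949511549259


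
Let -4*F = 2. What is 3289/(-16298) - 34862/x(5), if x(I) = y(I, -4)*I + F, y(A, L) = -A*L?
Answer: -1137016263/3243302 ≈ -350.57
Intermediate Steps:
F = -½ (F = -¼*2 = -½ ≈ -0.50000)
y(A, L) = -A*L
x(I) = -½ + 4*I² (x(I) = (-1*I*(-4))*I - ½ = (4*I)*I - ½ = 4*I² - ½ = -½ + 4*I²)
3289/(-16298) - 34862/x(5) = 3289/(-16298) - 34862/(-½ + 4*5²) = 3289*(-1/16298) - 34862/(-½ + 4*25) = -3289/16298 - 34862/(-½ + 100) = -3289/16298 - 34862/199/2 = -3289/16298 - 34862*2/199 = -3289/16298 - 69724/199 = -1137016263/3243302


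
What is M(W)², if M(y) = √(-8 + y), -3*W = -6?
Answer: -6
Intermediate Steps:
W = 2 (W = -⅓*(-6) = 2)
M(W)² = (√(-8 + 2))² = (√(-6))² = (I*√6)² = -6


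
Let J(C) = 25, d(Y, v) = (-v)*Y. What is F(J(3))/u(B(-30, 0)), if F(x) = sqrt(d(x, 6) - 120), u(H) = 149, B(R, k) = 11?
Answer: 3*I*sqrt(30)/149 ≈ 0.11028*I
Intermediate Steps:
d(Y, v) = -Y*v
F(x) = sqrt(-120 - 6*x) (F(x) = sqrt(-1*x*6 - 120) = sqrt(-6*x - 120) = sqrt(-120 - 6*x))
F(J(3))/u(B(-30, 0)) = sqrt(-120 - 6*25)/149 = sqrt(-120 - 150)*(1/149) = sqrt(-270)*(1/149) = (3*I*sqrt(30))*(1/149) = 3*I*sqrt(30)/149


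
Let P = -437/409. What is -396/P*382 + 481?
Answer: 62080445/437 ≈ 1.4206e+5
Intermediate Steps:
P = -437/409 (P = -437*1/409 = -437/409 ≈ -1.0685)
-396/P*382 + 481 = -396/(-437/409)*382 + 481 = -396*(-409/437)*382 + 481 = (161964/437)*382 + 481 = 61870248/437 + 481 = 62080445/437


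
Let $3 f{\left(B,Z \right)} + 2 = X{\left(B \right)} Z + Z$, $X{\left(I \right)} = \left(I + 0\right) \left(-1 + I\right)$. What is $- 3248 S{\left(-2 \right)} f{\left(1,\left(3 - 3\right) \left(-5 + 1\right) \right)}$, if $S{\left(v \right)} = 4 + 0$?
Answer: $\frac{25984}{3} \approx 8661.3$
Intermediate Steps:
$S{\left(v \right)} = 4$
$X{\left(I \right)} = I \left(-1 + I\right)$
$f{\left(B,Z \right)} = - \frac{2}{3} + \frac{Z}{3} + \frac{B Z \left(-1 + B\right)}{3}$ ($f{\left(B,Z \right)} = - \frac{2}{3} + \frac{B \left(-1 + B\right) Z + Z}{3} = - \frac{2}{3} + \frac{B Z \left(-1 + B\right) + Z}{3} = - \frac{2}{3} + \frac{Z + B Z \left(-1 + B\right)}{3} = - \frac{2}{3} + \left(\frac{Z}{3} + \frac{B Z \left(-1 + B\right)}{3}\right) = - \frac{2}{3} + \frac{Z}{3} + \frac{B Z \left(-1 + B\right)}{3}$)
$- 3248 S{\left(-2 \right)} f{\left(1,\left(3 - 3\right) \left(-5 + 1\right) \right)} = - 3248 \cdot 4 \left(- \frac{2}{3} + \frac{\left(3 - 3\right) \left(-5 + 1\right)}{3} + \frac{1}{3} \cdot 1 \left(3 - 3\right) \left(-5 + 1\right) \left(-1 + 1\right)\right) = - 3248 \cdot 4 \left(- \frac{2}{3} + \frac{0 \left(-4\right)}{3} + \frac{1}{3} \cdot 1 \cdot 0 \left(-4\right) 0\right) = - 3248 \cdot 4 \left(- \frac{2}{3} + \frac{1}{3} \cdot 0 + \frac{1}{3} \cdot 1 \cdot 0 \cdot 0\right) = - 3248 \cdot 4 \left(- \frac{2}{3} + 0 + 0\right) = - 3248 \cdot 4 \left(- \frac{2}{3}\right) = \left(-3248\right) \left(- \frac{8}{3}\right) = \frac{25984}{3}$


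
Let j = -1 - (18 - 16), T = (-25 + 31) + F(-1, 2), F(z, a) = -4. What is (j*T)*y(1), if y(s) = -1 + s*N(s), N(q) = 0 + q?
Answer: 0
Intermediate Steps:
N(q) = q
y(s) = -1 + s² (y(s) = -1 + s*s = -1 + s²)
T = 2 (T = (-25 + 31) - 4 = 6 - 4 = 2)
j = -3 (j = -1 - 1*2 = -1 - 2 = -3)
(j*T)*y(1) = (-3*2)*(-1 + 1²) = -6*(-1 + 1) = -6*0 = 0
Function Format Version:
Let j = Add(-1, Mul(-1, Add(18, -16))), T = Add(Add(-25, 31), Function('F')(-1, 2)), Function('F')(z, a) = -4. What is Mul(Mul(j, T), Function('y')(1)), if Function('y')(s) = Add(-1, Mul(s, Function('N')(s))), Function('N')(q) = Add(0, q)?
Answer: 0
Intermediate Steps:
Function('N')(q) = q
Function('y')(s) = Add(-1, Pow(s, 2)) (Function('y')(s) = Add(-1, Mul(s, s)) = Add(-1, Pow(s, 2)))
T = 2 (T = Add(Add(-25, 31), -4) = Add(6, -4) = 2)
j = -3 (j = Add(-1, Mul(-1, 2)) = Add(-1, -2) = -3)
Mul(Mul(j, T), Function('y')(1)) = Mul(Mul(-3, 2), Add(-1, Pow(1, 2))) = Mul(-6, Add(-1, 1)) = Mul(-6, 0) = 0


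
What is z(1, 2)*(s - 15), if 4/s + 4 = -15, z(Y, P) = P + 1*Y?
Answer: -867/19 ≈ -45.632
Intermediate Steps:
z(Y, P) = P + Y
s = -4/19 (s = 4/(-4 - 15) = 4/(-19) = 4*(-1/19) = -4/19 ≈ -0.21053)
z(1, 2)*(s - 15) = (2 + 1)*(-4/19 - 15) = 3*(-289/19) = -867/19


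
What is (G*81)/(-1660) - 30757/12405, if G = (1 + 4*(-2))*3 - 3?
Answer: -269413/205923 ≈ -1.3083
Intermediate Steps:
G = -24 (G = (1 - 8)*3 - 3 = -7*3 - 3 = -21 - 3 = -24)
(G*81)/(-1660) - 30757/12405 = -24*81/(-1660) - 30757/12405 = -1944*(-1/1660) - 30757*1/12405 = 486/415 - 30757/12405 = -269413/205923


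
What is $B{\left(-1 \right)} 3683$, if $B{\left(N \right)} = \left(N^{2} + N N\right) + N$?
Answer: $3683$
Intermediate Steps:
$B{\left(N \right)} = N + 2 N^{2}$ ($B{\left(N \right)} = \left(N^{2} + N^{2}\right) + N = 2 N^{2} + N = N + 2 N^{2}$)
$B{\left(-1 \right)} 3683 = - (1 + 2 \left(-1\right)) 3683 = - (1 - 2) 3683 = \left(-1\right) \left(-1\right) 3683 = 1 \cdot 3683 = 3683$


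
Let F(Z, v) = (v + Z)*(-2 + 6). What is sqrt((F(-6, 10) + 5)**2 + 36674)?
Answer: sqrt(37115) ≈ 192.65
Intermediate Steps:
F(Z, v) = 4*Z + 4*v (F(Z, v) = (Z + v)*4 = 4*Z + 4*v)
sqrt((F(-6, 10) + 5)**2 + 36674) = sqrt(((4*(-6) + 4*10) + 5)**2 + 36674) = sqrt(((-24 + 40) + 5)**2 + 36674) = sqrt((16 + 5)**2 + 36674) = sqrt(21**2 + 36674) = sqrt(441 + 36674) = sqrt(37115)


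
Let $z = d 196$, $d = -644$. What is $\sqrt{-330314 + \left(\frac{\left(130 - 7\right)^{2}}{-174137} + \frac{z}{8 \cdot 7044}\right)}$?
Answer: $\frac{i \sqrt{124248415830821287048878}}{613310514} \approx 574.73 i$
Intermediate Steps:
$z = -126224$ ($z = \left(-644\right) 196 = -126224$)
$\sqrt{-330314 + \left(\frac{\left(130 - 7\right)^{2}}{-174137} + \frac{z}{8 \cdot 7044}\right)} = \sqrt{-330314 - \left(\frac{7889}{3522} - \frac{\left(130 - 7\right)^{2}}{-174137}\right)} = \sqrt{-330314 - \left(\frac{7889}{3522} - 123^{2} \left(- \frac{1}{174137}\right)\right)} = \sqrt{-330314 + \left(15129 \left(- \frac{1}{174137}\right) - \frac{7889}{3522}\right)} = \sqrt{-330314 - \frac{1427051131}{613310514}} = \sqrt{- \frac{202586476172527}{613310514}} = \frac{i \sqrt{124248415830821287048878}}{613310514}$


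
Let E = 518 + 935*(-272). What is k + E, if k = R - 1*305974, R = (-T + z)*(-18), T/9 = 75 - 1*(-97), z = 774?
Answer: -545844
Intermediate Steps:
T = 1548 (T = 9*(75 - 1*(-97)) = 9*(75 + 97) = 9*172 = 1548)
R = 13932 (R = (-1*1548 + 774)*(-18) = (-1548 + 774)*(-18) = -774*(-18) = 13932)
E = -253802 (E = 518 - 254320 = -253802)
k = -292042 (k = 13932 - 1*305974 = 13932 - 305974 = -292042)
k + E = -292042 - 253802 = -545844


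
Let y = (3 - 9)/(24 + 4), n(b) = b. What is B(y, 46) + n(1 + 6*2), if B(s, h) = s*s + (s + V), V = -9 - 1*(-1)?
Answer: 947/196 ≈ 4.8316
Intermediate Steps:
V = -8 (V = -9 + 1 = -8)
y = -3/14 (y = -6/28 = -6*1/28 = -3/14 ≈ -0.21429)
B(s, h) = -8 + s + s**2 (B(s, h) = s*s + (s - 8) = s**2 + (-8 + s) = -8 + s + s**2)
B(y, 46) + n(1 + 6*2) = (-8 - 3/14 + (-3/14)**2) + (1 + 6*2) = (-8 - 3/14 + 9/196) + (1 + 12) = -1601/196 + 13 = 947/196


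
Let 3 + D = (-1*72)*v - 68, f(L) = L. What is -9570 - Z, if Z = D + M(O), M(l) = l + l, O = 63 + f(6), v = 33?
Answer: -7261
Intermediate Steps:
O = 69 (O = 63 + 6 = 69)
M(l) = 2*l
D = -2447 (D = -3 + (-1*72*33 - 68) = -3 + (-72*33 - 68) = -3 + (-2376 - 68) = -3 - 2444 = -2447)
Z = -2309 (Z = -2447 + 2*69 = -2447 + 138 = -2309)
-9570 - Z = -9570 - 1*(-2309) = -9570 + 2309 = -7261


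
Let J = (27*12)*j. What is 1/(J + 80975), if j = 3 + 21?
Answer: 1/88751 ≈ 1.1267e-5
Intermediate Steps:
j = 24
J = 7776 (J = (27*12)*24 = 324*24 = 7776)
1/(J + 80975) = 1/(7776 + 80975) = 1/88751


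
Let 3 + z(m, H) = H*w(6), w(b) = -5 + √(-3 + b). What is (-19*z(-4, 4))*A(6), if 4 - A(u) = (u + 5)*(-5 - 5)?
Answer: 49818 - 8664*√3 ≈ 34812.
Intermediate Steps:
z(m, H) = -3 + H*(-5 + √3) (z(m, H) = -3 + H*(-5 + √(-3 + 6)) = -3 + H*(-5 + √3))
A(u) = 54 + 10*u (A(u) = 4 - (u + 5)*(-5 - 5) = 4 - (5 + u)*(-10) = 4 - (-50 - 10*u) = 4 + (50 + 10*u) = 54 + 10*u)
(-19*z(-4, 4))*A(6) = (-19*(-3 - 1*4*(5 - √3)))*(54 + 10*6) = (-19*(-3 + (-20 + 4*√3)))*(54 + 60) = -19*(-23 + 4*√3)*114 = (437 - 76*√3)*114 = 49818 - 8664*√3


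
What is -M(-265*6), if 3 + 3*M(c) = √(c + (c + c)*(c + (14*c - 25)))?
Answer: 1 - √75920910/3 ≈ -2903.4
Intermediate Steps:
M(c) = -1 + √(c + 2*c*(-25 + 15*c))/3 (M(c) = -1 + √(c + (c + c)*(c + (14*c - 25)))/3 = -1 + √(c + (2*c)*(c + (-25 + 14*c)))/3 = -1 + √(c + (2*c)*(-25 + 15*c))/3 = -1 + √(c + 2*c*(-25 + 15*c))/3)
-M(-265*6) = -(-1 + √((-265*6)*(-49 + 30*(-265*6)))/3) = -(-1 + √(-1590*(-49 + 30*(-1590)))/3) = -(-1 + √(-1590*(-49 - 47700))/3) = -(-1 + √(-1590*(-47749))/3) = -(-1 + √75920910/3) = 1 - √75920910/3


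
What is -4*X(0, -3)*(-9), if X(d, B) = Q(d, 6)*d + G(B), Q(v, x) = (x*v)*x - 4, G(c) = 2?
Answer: 72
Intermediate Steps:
Q(v, x) = -4 + v*x² (Q(v, x) = (v*x)*x - 4 = v*x² - 4 = -4 + v*x²)
X(d, B) = 2 + d*(-4 + 36*d) (X(d, B) = (-4 + d*6²)*d + 2 = (-4 + d*36)*d + 2 = (-4 + 36*d)*d + 2 = d*(-4 + 36*d) + 2 = 2 + d*(-4 + 36*d))
-4*X(0, -3)*(-9) = -4*(2 - 4*0 + 36*0²)*(-9) = -4*(2 + 0 + 36*0)*(-9) = -4*(2 + 0 + 0)*(-9) = -4*2*(-9) = -8*(-9) = 72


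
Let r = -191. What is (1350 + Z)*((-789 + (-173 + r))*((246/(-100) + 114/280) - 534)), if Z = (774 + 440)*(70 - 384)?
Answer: -82169855673903/350 ≈ -2.3477e+11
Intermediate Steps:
Z = -381196 (Z = 1214*(-314) = -381196)
(1350 + Z)*((-789 + (-173 + r))*((246/(-100) + 114/280) - 534)) = (1350 - 381196)*((-789 + (-173 - 191))*((246/(-100) + 114/280) - 534)) = -379846*(-789 - 364)*((246*(-1/100) + 114*(1/280)) - 534) = -(-437962438)*((-123/50 + 57/140) - 534) = -(-437962438)*(-1437/700 - 534) = -(-437962438)*(-375237)/700 = -379846*432648261/700 = -82169855673903/350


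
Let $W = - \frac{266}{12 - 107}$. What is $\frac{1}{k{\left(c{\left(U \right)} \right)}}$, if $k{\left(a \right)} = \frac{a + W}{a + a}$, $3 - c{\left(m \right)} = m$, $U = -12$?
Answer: $\frac{150}{89} \approx 1.6854$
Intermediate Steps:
$c{\left(m \right)} = 3 - m$
$W = \frac{14}{5}$ ($W = - \frac{266}{12 - 107} = - \frac{266}{-95} = \left(-266\right) \left(- \frac{1}{95}\right) = \frac{14}{5} \approx 2.8$)
$k{\left(a \right)} = \frac{\frac{14}{5} + a}{2 a}$ ($k{\left(a \right)} = \frac{a + \frac{14}{5}}{a + a} = \frac{\frac{14}{5} + a}{2 a}$)
$\frac{1}{k{\left(c{\left(U \right)} \right)}} = \frac{1}{\frac{1}{10} \frac{1}{3 - -12} \left(14 + 5 \left(3 - -12\right)\right)} = \frac{1}{\frac{1}{10} \frac{1}{3 + 12} \left(14 + 5 \left(3 + 12\right)\right)} = \frac{1}{\frac{1}{10} \cdot \frac{1}{15} \left(14 + 5 \cdot 15\right)} = \frac{1}{\frac{1}{10} \cdot \frac{1}{15} \left(14 + 75\right)} = \frac{1}{\frac{1}{10} \cdot \frac{1}{15} \cdot 89} = \frac{1}{\frac{89}{150}} = \frac{150}{89}$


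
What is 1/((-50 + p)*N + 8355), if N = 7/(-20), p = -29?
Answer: 20/167653 ≈ 0.00011929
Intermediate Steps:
N = -7/20 (N = 7*(-1/20) = -7/20 ≈ -0.35000)
1/((-50 + p)*N + 8355) = 1/((-50 - 29)*(-7/20) + 8355) = 1/(-79*(-7/20) + 8355) = 1/(553/20 + 8355) = 1/(167653/20) = 20/167653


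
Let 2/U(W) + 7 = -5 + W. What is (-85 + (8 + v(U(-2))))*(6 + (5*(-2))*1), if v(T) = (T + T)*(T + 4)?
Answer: 15308/49 ≈ 312.41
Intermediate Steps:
U(W) = 2/(-12 + W) (U(W) = 2/(-7 + (-5 + W)) = 2/(-12 + W))
v(T) = 2*T*(4 + T) (v(T) = (2*T)*(4 + T) = 2*T*(4 + T))
(-85 + (8 + v(U(-2))))*(6 + (5*(-2))*1) = (-85 + (8 + 2*(2/(-12 - 2))*(4 + 2/(-12 - 2))))*(6 + (5*(-2))*1) = (-85 + (8 + 2*(2/(-14))*(4 + 2/(-14))))*(6 - 10*1) = (-85 + (8 + 2*(2*(-1/14))*(4 + 2*(-1/14))))*(6 - 10) = (-85 + (8 + 2*(-⅐)*(4 - ⅐)))*(-4) = (-85 + (8 + 2*(-⅐)*(27/7)))*(-4) = (-85 + (8 - 54/49))*(-4) = (-85 + 338/49)*(-4) = -3827/49*(-4) = 15308/49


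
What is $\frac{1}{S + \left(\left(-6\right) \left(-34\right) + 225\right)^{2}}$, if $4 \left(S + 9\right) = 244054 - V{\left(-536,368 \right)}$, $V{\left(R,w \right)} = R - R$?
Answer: $\frac{2}{490091} \approx 4.0809 \cdot 10^{-6}$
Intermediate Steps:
$V{\left(R,w \right)} = 0$
$S = \frac{122009}{2}$ ($S = -9 + \frac{244054 - 0}{4} = -9 + \frac{244054 + 0}{4} = -9 + \frac{1}{4} \cdot 244054 = -9 + \frac{122027}{2} = \frac{122009}{2} \approx 61005.0$)
$\frac{1}{S + \left(\left(-6\right) \left(-34\right) + 225\right)^{2}} = \frac{1}{\frac{122009}{2} + \left(\left(-6\right) \left(-34\right) + 225\right)^{2}} = \frac{1}{\frac{122009}{2} + \left(204 + 225\right)^{2}} = \frac{1}{\frac{122009}{2} + 429^{2}} = \frac{1}{\frac{122009}{2} + 184041} = \frac{1}{\frac{490091}{2}} = \frac{2}{490091}$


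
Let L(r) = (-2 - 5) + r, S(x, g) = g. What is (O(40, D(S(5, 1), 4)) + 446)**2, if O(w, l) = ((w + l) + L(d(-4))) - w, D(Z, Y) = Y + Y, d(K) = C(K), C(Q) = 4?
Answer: 203401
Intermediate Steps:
d(K) = 4
D(Z, Y) = 2*Y
L(r) = -7 + r
O(w, l) = -3 + l (O(w, l) = ((w + l) + (-7 + 4)) - w = ((l + w) - 3) - w = (-3 + l + w) - w = -3 + l)
(O(40, D(S(5, 1), 4)) + 446)**2 = ((-3 + 2*4) + 446)**2 = ((-3 + 8) + 446)**2 = (5 + 446)**2 = 451**2 = 203401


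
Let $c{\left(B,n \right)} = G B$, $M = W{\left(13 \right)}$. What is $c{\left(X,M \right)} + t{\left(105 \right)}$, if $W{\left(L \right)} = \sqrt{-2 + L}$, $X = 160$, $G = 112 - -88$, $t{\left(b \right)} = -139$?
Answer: $31861$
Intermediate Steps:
$G = 200$ ($G = 112 + 88 = 200$)
$M = \sqrt{11}$ ($M = \sqrt{-2 + 13} = \sqrt{11} \approx 3.3166$)
$c{\left(B,n \right)} = 200 B$
$c{\left(X,M \right)} + t{\left(105 \right)} = 200 \cdot 160 - 139 = 32000 - 139 = 31861$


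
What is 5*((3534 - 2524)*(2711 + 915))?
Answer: 18311300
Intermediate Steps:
5*((3534 - 2524)*(2711 + 915)) = 5*(1010*3626) = 5*3662260 = 18311300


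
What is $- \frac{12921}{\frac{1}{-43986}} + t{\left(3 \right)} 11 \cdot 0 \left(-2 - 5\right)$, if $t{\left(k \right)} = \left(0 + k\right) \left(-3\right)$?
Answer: $568343106$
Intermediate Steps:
$t{\left(k \right)} = - 3 k$ ($t{\left(k \right)} = k \left(-3\right) = - 3 k$)
$- \frac{12921}{\frac{1}{-43986}} + t{\left(3 \right)} 11 \cdot 0 \left(-2 - 5\right) = - \frac{12921}{\frac{1}{-43986}} + \left(-3\right) 3 \cdot 11 \cdot 0 \left(-2 - 5\right) = - \frac{12921}{- \frac{1}{43986}} + \left(-9\right) 11 \cdot 0 \left(-7\right) = \left(-12921\right) \left(-43986\right) - 0 = 568343106 + 0 = 568343106$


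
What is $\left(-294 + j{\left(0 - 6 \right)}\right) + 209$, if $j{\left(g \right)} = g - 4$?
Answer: $-95$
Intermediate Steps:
$j{\left(g \right)} = -4 + g$ ($j{\left(g \right)} = g - 4 = -4 + g$)
$\left(-294 + j{\left(0 - 6 \right)}\right) + 209 = \left(-294 + \left(-4 + \left(0 - 6\right)\right)\right) + 209 = \left(-294 - 10\right) + 209 = -304 + 209 = -95$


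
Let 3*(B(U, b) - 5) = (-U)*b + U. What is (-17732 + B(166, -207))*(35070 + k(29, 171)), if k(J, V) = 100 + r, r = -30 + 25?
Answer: -655932745/3 ≈ -2.1864e+8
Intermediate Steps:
r = -5
k(J, V) = 95 (k(J, V) = 100 - 5 = 95)
B(U, b) = 5 + U/3 - U*b/3 (B(U, b) = 5 + ((-U)*b + U)/3 = 5 + (-U*b + U)/3 = 5 + (U - U*b)/3 = 5 + (U/3 - U*b/3) = 5 + U/3 - U*b/3)
(-17732 + B(166, -207))*(35070 + k(29, 171)) = (-17732 + (5 + (⅓)*166 - ⅓*166*(-207)))*(35070 + 95) = (-17732 + (5 + 166/3 + 11454))*35165 = (-17732 + 34543/3)*35165 = -18653/3*35165 = -655932745/3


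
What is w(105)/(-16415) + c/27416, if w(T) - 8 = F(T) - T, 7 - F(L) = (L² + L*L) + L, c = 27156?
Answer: 52781733/22501682 ≈ 2.3457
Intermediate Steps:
F(L) = 7 - L - 2*L² (F(L) = 7 - ((L² + L*L) + L) = 7 - ((L² + L²) + L) = 7 - (2*L² + L) = 7 - (L + 2*L²) = 7 + (-L - 2*L²) = 7 - L - 2*L²)
w(T) = 15 - 2*T - 2*T² (w(T) = 8 + ((7 - T - 2*T²) - T) = 8 + (7 - 2*T - 2*T²) = 15 - 2*T - 2*T²)
w(105)/(-16415) + c/27416 = (15 - 2*105 - 2*105²)/(-16415) + 27156/27416 = (15 - 210 - 2*11025)*(-1/16415) + 27156*(1/27416) = (15 - 210 - 22050)*(-1/16415) + 6789/6854 = -22245*(-1/16415) + 6789/6854 = 4449/3283 + 6789/6854 = 52781733/22501682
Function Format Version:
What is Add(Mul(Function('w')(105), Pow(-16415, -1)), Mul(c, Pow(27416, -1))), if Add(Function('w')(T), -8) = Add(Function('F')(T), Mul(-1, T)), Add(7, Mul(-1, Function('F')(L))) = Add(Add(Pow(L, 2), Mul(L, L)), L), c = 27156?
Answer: Rational(52781733, 22501682) ≈ 2.3457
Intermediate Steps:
Function('F')(L) = Add(7, Mul(-1, L), Mul(-2, Pow(L, 2))) (Function('F')(L) = Add(7, Mul(-1, Add(Add(Pow(L, 2), Mul(L, L)), L))) = Add(7, Mul(-1, Add(Add(Pow(L, 2), Pow(L, 2)), L))) = Add(7, Mul(-1, Add(Mul(2, Pow(L, 2)), L))) = Add(7, Mul(-1, Add(L, Mul(2, Pow(L, 2))))) = Add(7, Add(Mul(-1, L), Mul(-2, Pow(L, 2)))) = Add(7, Mul(-1, L), Mul(-2, Pow(L, 2))))
Function('w')(T) = Add(15, Mul(-2, T), Mul(-2, Pow(T, 2))) (Function('w')(T) = Add(8, Add(Add(7, Mul(-1, T), Mul(-2, Pow(T, 2))), Mul(-1, T))) = Add(8, Add(7, Mul(-2, T), Mul(-2, Pow(T, 2)))) = Add(15, Mul(-2, T), Mul(-2, Pow(T, 2))))
Add(Mul(Function('w')(105), Pow(-16415, -1)), Mul(c, Pow(27416, -1))) = Add(Mul(Add(15, Mul(-2, 105), Mul(-2, Pow(105, 2))), Pow(-16415, -1)), Mul(27156, Pow(27416, -1))) = Add(Mul(Add(15, -210, Mul(-2, 11025)), Rational(-1, 16415)), Mul(27156, Rational(1, 27416))) = Add(Mul(Add(15, -210, -22050), Rational(-1, 16415)), Rational(6789, 6854)) = Add(Mul(-22245, Rational(-1, 16415)), Rational(6789, 6854)) = Add(Rational(4449, 3283), Rational(6789, 6854)) = Rational(52781733, 22501682)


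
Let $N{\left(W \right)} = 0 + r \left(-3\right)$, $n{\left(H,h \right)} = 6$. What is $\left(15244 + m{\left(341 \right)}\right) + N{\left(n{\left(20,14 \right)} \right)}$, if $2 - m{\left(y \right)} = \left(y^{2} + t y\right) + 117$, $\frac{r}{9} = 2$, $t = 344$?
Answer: $-218510$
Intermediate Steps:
$r = 18$ ($r = 9 \cdot 2 = 18$)
$m{\left(y \right)} = -115 - y^{2} - 344 y$ ($m{\left(y \right)} = 2 - \left(\left(y^{2} + 344 y\right) + 117\right) = 2 - \left(117 + y^{2} + 344 y\right) = -115 - y^{2} - 344 y$)
$N{\left(W \right)} = -54$ ($N{\left(W \right)} = 0 + 18 \left(-3\right) = 0 - 54 = -54$)
$\left(15244 + m{\left(341 \right)}\right) + N{\left(n{\left(20,14 \right)} \right)} = \left(15244 - 233700\right) - 54 = -218456 - 54 = -218510$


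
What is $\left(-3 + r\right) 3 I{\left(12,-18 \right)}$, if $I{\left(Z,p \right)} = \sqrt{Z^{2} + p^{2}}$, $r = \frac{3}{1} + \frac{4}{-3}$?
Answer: $- 24 \sqrt{13} \approx -86.533$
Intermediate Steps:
$r = \frac{5}{3}$ ($r = 3 \cdot 1 + 4 \left(- \frac{1}{3}\right) = 3 - \frac{4}{3} = \frac{5}{3} \approx 1.6667$)
$\left(-3 + r\right) 3 I{\left(12,-18 \right)} = \left(-3 + \frac{5}{3}\right) 3 \sqrt{12^{2} + \left(-18\right)^{2}} = \left(- \frac{4}{3}\right) 3 \sqrt{144 + 324} = - 4 \sqrt{468} = - 4 \cdot 6 \sqrt{13} = - 24 \sqrt{13}$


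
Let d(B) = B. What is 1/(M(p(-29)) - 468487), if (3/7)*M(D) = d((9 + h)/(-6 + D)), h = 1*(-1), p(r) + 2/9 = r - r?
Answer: -1/468490 ≈ -2.1345e-6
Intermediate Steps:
p(r) = -2/9 (p(r) = -2/9 + (r - r) = -2/9 + 0 = -2/9)
h = -1
M(D) = 56/(3*(-6 + D)) (M(D) = 7*((9 - 1)/(-6 + D))/3 = 7*(8/(-6 + D))/3 = 56/(3*(-6 + D)))
1/(M(p(-29)) - 468487) = 1/(56/(3*(-6 - 2/9)) - 468487) = 1/(56/(3*(-56/9)) - 468487) = 1/((56/3)*(-9/56) - 468487) = 1/(-3 - 468487) = 1/(-468490) = -1/468490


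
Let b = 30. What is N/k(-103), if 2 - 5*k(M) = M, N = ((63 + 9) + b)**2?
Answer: 3468/7 ≈ 495.43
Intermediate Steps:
N = 10404 (N = ((63 + 9) + 30)**2 = (72 + 30)**2 = 102**2 = 10404)
k(M) = 2/5 - M/5
N/k(-103) = 10404/(2/5 - 1/5*(-103)) = 10404/(2/5 + 103/5) = 10404/21 = 10404*(1/21) = 3468/7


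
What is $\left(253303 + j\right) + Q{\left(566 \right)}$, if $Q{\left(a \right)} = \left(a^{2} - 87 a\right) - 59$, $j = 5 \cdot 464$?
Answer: $526678$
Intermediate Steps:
$j = 2320$
$Q{\left(a \right)} = -59 + a^{2} - 87 a$
$\left(253303 + j\right) + Q{\left(566 \right)} = \left(253303 + 2320\right) - \left(49301 - 320356\right) = 255623 - -271055 = 255623 + 271055 = 526678$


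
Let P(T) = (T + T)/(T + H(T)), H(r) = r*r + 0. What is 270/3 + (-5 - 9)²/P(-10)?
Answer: -792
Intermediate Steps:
H(r) = r² (H(r) = r² + 0 = r²)
P(T) = 2*T/(T + T²) (P(T) = (T + T)/(T + T²) = (2*T)/(T + T²) = 2*T/(T + T²))
270/3 + (-5 - 9)²/P(-10) = 270/3 + (-5 - 9)²/((2/(1 - 10))) = 270*(⅓) + (-14)²/((2/(-9))) = 90 + 196/((2*(-⅑))) = 90 + 196/(-2/9) = 90 + 196*(-9/2) = 90 - 882 = -792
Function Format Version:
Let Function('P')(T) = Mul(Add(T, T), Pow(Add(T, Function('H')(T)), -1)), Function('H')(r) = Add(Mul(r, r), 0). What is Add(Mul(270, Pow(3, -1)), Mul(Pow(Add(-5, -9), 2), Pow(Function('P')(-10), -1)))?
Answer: -792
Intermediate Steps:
Function('H')(r) = Pow(r, 2) (Function('H')(r) = Add(Pow(r, 2), 0) = Pow(r, 2))
Function('P')(T) = Mul(2, T, Pow(Add(T, Pow(T, 2)), -1)) (Function('P')(T) = Mul(Add(T, T), Pow(Add(T, Pow(T, 2)), -1)) = Mul(Mul(2, T), Pow(Add(T, Pow(T, 2)), -1)) = Mul(2, T, Pow(Add(T, Pow(T, 2)), -1)))
Add(Mul(270, Pow(3, -1)), Mul(Pow(Add(-5, -9), 2), Pow(Function('P')(-10), -1))) = Add(Mul(270, Pow(3, -1)), Mul(Pow(Add(-5, -9), 2), Pow(Mul(2, Pow(Add(1, -10), -1)), -1))) = Add(Mul(270, Rational(1, 3)), Mul(Pow(-14, 2), Pow(Mul(2, Pow(-9, -1)), -1))) = Add(90, Mul(196, Pow(Mul(2, Rational(-1, 9)), -1))) = Add(90, Mul(196, Pow(Rational(-2, 9), -1))) = Add(90, Mul(196, Rational(-9, 2))) = Add(90, -882) = -792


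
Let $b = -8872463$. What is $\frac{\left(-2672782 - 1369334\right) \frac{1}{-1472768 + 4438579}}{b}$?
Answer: $\frac{4042116}{26314048362493} \approx 1.5361 \cdot 10^{-7}$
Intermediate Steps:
$\frac{\left(-2672782 - 1369334\right) \frac{1}{-1472768 + 4438579}}{b} = \frac{\left(-2672782 - 1369334\right) \frac{1}{-1472768 + 4438579}}{-8872463} = - \frac{4042116}{2965811} \left(- \frac{1}{8872463}\right) = \left(-4042116\right) \frac{1}{2965811} \left(- \frac{1}{8872463}\right) = \left(- \frac{4042116}{2965811}\right) \left(- \frac{1}{8872463}\right) = \frac{4042116}{26314048362493}$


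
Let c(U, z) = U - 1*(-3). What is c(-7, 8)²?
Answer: 16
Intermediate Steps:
c(U, z) = 3 + U (c(U, z) = U + 3 = 3 + U)
c(-7, 8)² = (3 - 7)² = (-4)² = 16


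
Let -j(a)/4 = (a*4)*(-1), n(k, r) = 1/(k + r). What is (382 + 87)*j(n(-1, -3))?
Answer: -1876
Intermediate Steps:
j(a) = 16*a (j(a) = -4*a*4*(-1) = -4*4*a*(-1) = -(-16)*a = 16*a)
(382 + 87)*j(n(-1, -3)) = (382 + 87)*(16/(-1 - 3)) = 469*(16/(-4)) = 469*(16*(-¼)) = 469*(-4) = -1876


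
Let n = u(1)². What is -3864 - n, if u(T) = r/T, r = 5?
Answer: -3889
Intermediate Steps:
u(T) = 5/T
n = 25 (n = (5/1)² = (5*1)² = 5² = 25)
-3864 - n = -3864 - 1*25 = -3864 - 25 = -3889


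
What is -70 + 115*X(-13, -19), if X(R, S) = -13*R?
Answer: 19365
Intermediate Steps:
-70 + 115*X(-13, -19) = -70 + 115*(-13*(-13)) = -70 + 115*169 = -70 + 19435 = 19365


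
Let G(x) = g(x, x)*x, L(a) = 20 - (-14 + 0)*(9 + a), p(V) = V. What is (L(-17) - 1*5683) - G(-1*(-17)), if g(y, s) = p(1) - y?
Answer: -5503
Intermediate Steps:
L(a) = 146 + 14*a (L(a) = 20 - (-14)*(9 + a) = 20 - (-126 - 14*a) = 20 + (126 + 14*a) = 146 + 14*a)
g(y, s) = 1 - y
G(x) = x*(1 - x) (G(x) = (1 - x)*x = x*(1 - x))
(L(-17) - 1*5683) - G(-1*(-17)) = ((146 + 14*(-17)) - 1*5683) - (-1*(-17))*(1 - (-1)*(-17)) = ((146 - 238) - 5683) - 17*(1 - 1*17) = (-92 - 5683) - 17*(1 - 17) = -5775 - 17*(-16) = -5775 - 1*(-272) = -5775 + 272 = -5503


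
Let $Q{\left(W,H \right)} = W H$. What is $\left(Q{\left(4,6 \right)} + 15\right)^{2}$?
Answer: $1521$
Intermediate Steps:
$Q{\left(W,H \right)} = H W$
$\left(Q{\left(4,6 \right)} + 15\right)^{2} = \left(6 \cdot 4 + 15\right)^{2} = \left(24 + 15\right)^{2} = 39^{2} = 1521$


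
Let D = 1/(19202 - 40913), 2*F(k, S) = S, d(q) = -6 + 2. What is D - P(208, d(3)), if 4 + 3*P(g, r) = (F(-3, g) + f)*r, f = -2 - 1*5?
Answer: 2836903/21711 ≈ 130.67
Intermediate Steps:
d(q) = -4
F(k, S) = S/2
f = -7 (f = -2 - 5 = -7)
P(g, r) = -4/3 + r*(-7 + g/2)/3 (P(g, r) = -4/3 + ((g/2 - 7)*r)/3 = -4/3 + ((-7 + g/2)*r)/3 = -4/3 + (r*(-7 + g/2))/3 = -4/3 + r*(-7 + g/2)/3)
D = -1/21711 (D = 1/(-21711) = -1/21711 ≈ -4.6060e-5)
D - P(208, d(3)) = -1/21711 - (-4/3 - 7/3*(-4) + (⅙)*208*(-4)) = -1/21711 - (-4/3 + 28/3 - 416/3) = -1/21711 - 1*(-392/3) = -1/21711 + 392/3 = 2836903/21711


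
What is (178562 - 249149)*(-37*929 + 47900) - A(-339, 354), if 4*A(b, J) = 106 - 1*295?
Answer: -3819321207/4 ≈ -9.5483e+8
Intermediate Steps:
A(b, J) = -189/4 (A(b, J) = (106 - 1*295)/4 = (106 - 295)/4 = (1/4)*(-189) = -189/4)
(178562 - 249149)*(-37*929 + 47900) - A(-339, 354) = (178562 - 249149)*(-37*929 + 47900) - 1*(-189/4) = -70587*(-34373 + 47900) + 189/4 = -70587*13527 + 189/4 = -954830349 + 189/4 = -3819321207/4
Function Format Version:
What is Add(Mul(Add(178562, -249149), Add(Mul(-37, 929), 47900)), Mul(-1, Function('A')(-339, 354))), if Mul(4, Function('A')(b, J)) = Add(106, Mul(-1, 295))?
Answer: Rational(-3819321207, 4) ≈ -9.5483e+8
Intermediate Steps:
Function('A')(b, J) = Rational(-189, 4) (Function('A')(b, J) = Mul(Rational(1, 4), Add(106, Mul(-1, 295))) = Mul(Rational(1, 4), Add(106, -295)) = Mul(Rational(1, 4), -189) = Rational(-189, 4))
Add(Mul(Add(178562, -249149), Add(Mul(-37, 929), 47900)), Mul(-1, Function('A')(-339, 354))) = Add(Mul(Add(178562, -249149), Add(Mul(-37, 929), 47900)), Mul(-1, Rational(-189, 4))) = Add(Mul(-70587, Add(-34373, 47900)), Rational(189, 4)) = Add(Mul(-70587, 13527), Rational(189, 4)) = Add(-954830349, Rational(189, 4)) = Rational(-3819321207, 4)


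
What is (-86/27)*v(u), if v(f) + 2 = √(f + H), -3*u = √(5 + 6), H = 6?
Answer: 172/27 - 86*√(54 - 3*√11)/81 ≈ -0.67635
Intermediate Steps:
u = -√11/3 (u = -√(5 + 6)/3 = -√11/3 ≈ -1.1055)
v(f) = -2 + √(6 + f) (v(f) = -2 + √(f + 6) = -2 + √(6 + f))
(-86/27)*v(u) = (-86/27)*(-2 + √(6 - √11/3)) = (-43*2/27)*(-2 + √(6 - √11/3)) = -86*(-2 + √(6 - √11/3))/27 = 172/27 - 86*√(6 - √11/3)/27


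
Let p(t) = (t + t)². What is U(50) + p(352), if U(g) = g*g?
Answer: 498116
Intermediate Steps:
p(t) = 4*t² (p(t) = (2*t)² = 4*t²)
U(g) = g²
U(50) + p(352) = 50² + 4*352² = 2500 + 4*123904 = 2500 + 495616 = 498116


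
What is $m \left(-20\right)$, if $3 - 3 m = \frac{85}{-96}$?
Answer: $- \frac{1865}{72} \approx -25.903$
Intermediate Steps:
$m = \frac{373}{288}$ ($m = 1 - \frac{85 \frac{1}{-96}}{3} = 1 - \frac{85 \left(- \frac{1}{96}\right)}{3} = 1 - - \frac{85}{288} = 1 + \frac{85}{288} = \frac{373}{288} \approx 1.2951$)
$m \left(-20\right) = \frac{373}{288} \left(-20\right) = - \frac{1865}{72}$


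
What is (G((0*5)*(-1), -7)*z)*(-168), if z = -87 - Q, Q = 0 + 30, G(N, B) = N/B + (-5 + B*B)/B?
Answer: -123552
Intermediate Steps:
G(N, B) = N/B + (-5 + B²)/B
Q = 30
z = -117 (z = -87 - 1*30 = -87 - 30 = -117)
(G((0*5)*(-1), -7)*z)*(-168) = (((-5 + (0*5)*(-1) + (-7)²)/(-7))*(-117))*(-168) = (-(-5 + 0*(-1) + 49)/7*(-117))*(-168) = (-(-5 + 0 + 49)/7*(-117))*(-168) = (-⅐*44*(-117))*(-168) = -44/7*(-117)*(-168) = (5148/7)*(-168) = -123552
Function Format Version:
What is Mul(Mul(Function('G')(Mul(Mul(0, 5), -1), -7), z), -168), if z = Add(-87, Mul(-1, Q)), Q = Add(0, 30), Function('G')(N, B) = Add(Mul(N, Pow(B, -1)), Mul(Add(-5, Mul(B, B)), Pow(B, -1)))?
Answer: -123552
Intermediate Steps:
Function('G')(N, B) = Add(Mul(N, Pow(B, -1)), Mul(Pow(B, -1), Add(-5, Pow(B, 2)))) (Function('G')(N, B) = Add(Mul(N, Pow(B, -1)), Mul(Add(-5, Pow(B, 2)), Pow(B, -1))) = Add(Mul(N, Pow(B, -1)), Mul(Pow(B, -1), Add(-5, Pow(B, 2)))))
Q = 30
z = -117 (z = Add(-87, Mul(-1, 30)) = Add(-87, -30) = -117)
Mul(Mul(Function('G')(Mul(Mul(0, 5), -1), -7), z), -168) = Mul(Mul(Mul(Pow(-7, -1), Add(-5, Mul(Mul(0, 5), -1), Pow(-7, 2))), -117), -168) = Mul(Mul(Mul(Rational(-1, 7), Add(-5, Mul(0, -1), 49)), -117), -168) = Mul(Mul(Mul(Rational(-1, 7), Add(-5, 0, 49)), -117), -168) = Mul(Mul(Mul(Rational(-1, 7), 44), -117), -168) = Mul(Mul(Rational(-44, 7), -117), -168) = Mul(Rational(5148, 7), -168) = -123552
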